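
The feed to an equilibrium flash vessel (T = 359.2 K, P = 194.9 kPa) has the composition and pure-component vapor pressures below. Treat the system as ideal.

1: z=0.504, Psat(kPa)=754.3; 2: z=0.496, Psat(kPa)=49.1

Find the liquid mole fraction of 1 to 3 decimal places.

Raoult's law: Kᵢ = Pᵢˢᵃᵗ/P = Pᵢˢᵃᵗ/194.9.
  K_1 = 754.3/194.9 = 3.87019, K_2 = 49.1/194.9 = 0.25192
Material balance + equilibrium reduce to Σ zᵢ(Kᵢ−1)/(1+ψ(Kᵢ−1)) = 0.
g(0) = ΣzᵢKᵢ − 1 = 1.076 and g(1) = 1 − Σzᵢ/Kᵢ = -1.099, so a root lies in (0, 1).
Binary case is linear: z₁(K₁−1)(1+ψ(K₂−1)) + z₂(K₂−1)(1+ψ(K₁−1)) = 0
⇒ ψ = [z₁(K₁−1)+z₂(K₂−1)] / [−(K₁−1)(K₂−1)] = 1.0755/2.1471 = 0.501
Compositions from xᵢ = zᵢ/(1+ψ(Kᵢ−1)), yᵢ = Kᵢxᵢ:
  1: x = 0.207, y = 0.800
  2: x = 0.793, y = 0.200

x_1 = 0.207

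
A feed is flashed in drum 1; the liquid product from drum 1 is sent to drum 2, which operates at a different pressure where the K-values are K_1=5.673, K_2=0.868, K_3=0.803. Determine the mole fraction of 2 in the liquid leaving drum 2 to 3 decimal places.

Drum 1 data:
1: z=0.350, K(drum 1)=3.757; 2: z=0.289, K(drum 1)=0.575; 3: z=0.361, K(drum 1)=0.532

x_2 (drum 2) = 0.411

Drum 1:
Rachford–Rice: g(ψ₁) = Σ zᵢ(Kᵢ−1)/(1+ψ₁(Kᵢ−1)) = 0.
g(0) = ΣzᵢKᵢ − 1 = 0.673 and g(1) = 1 − Σzᵢ/Kᵢ = -0.274, so a root lies in (0, 1).
Iterate (Newton) starting at ψ₁ = 0.5:
  ψ₁ = 0.500: g = 0.0292, g' = -0.689 → ψ₁ = 0.542
  ψ₁ = 0.542: g = 0.0007, g' = -0.657 → ψ₁ = 0.543
Converged at ψ₁ = 0.543.
Drum-1 compositions:
  1: x = 0.140, y = 0.526
  2: x = 0.376, y = 0.216
  3: x = 0.484, y = 0.258
Drum-2 feed = drum-1 liquid: z₂ = (0.1401, 0.3758, 0.4841).
Drum 2:
Rachford–Rice: g(ψ₂) = Σ zᵢ(Kᵢ−1)/(1+ψ₂(Kᵢ−1)) = 0.
g(0) = ΣzᵢKᵢ − 1 = 0.510 and g(1) = 1 − Σzᵢ/Kᵢ = -0.061, so a root lies in (0, 1).
Newton–Raphson from ψ₂ = 0.62:
  ψ₂ = 0.620: g = 0.0053, g' = -0.234 → ψ₂ = 0.643
Converged at ψ₂ = 0.643.
  1: x = 0.035, y = 0.198
  2: x = 0.411, y = 0.356
  3: x = 0.554, y = 0.445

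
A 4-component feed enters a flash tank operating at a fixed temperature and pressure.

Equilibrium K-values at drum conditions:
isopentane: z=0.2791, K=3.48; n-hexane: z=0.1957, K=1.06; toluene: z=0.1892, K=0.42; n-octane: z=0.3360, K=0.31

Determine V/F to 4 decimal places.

V/F = 0.2818

Newton–Raphson from V/F = 0.38:
  V/F = 0.3800: g = -0.08716, g' = -0.8542 → V/F = 0.2780
  V/F = 0.2780: g = 0.00359, g' = -0.9375 → V/F = 0.2818
Converged at V/F = 0.2818.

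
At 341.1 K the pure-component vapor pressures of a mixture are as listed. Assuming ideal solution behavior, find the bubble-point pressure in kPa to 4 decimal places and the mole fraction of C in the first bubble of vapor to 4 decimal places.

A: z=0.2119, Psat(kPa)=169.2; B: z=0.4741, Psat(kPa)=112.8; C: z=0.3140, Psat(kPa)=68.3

Pbub = 110.7782 kPa, y_C = 0.1936

At the bubble point ψ → 0, so ΣzᵢKᵢ = 1 with Kᵢ = Pᵢˢᵃᵗ/P ⇒ P = ΣzᵢPᵢˢᵃᵗ.
P = 0.2119·169.2 + 0.4741·112.8 + 0.3140·68.3 = 110.7782 kPa
yᵢ = zᵢPᵢˢᵃᵗ/P ⇒ y_C = 0.3140·68.3/110.7782 = 0.1936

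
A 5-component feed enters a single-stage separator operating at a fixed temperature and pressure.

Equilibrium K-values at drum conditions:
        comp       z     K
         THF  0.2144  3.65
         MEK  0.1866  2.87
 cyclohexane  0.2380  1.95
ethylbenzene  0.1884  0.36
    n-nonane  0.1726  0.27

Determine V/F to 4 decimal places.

Rachford–Rice: g(V/F) = Σ zᵢ(Kᵢ−1)/(1+V/F(Kᵢ−1)) = 0.
g(0) = ΣzᵢKᵢ − 1 = 0.8966 and g(1) = 1 − Σzᵢ/Kᵢ = -0.4084, so a root lies in (0, 1).
Newton iteration, V/F⁰ = 0.53:
  V/F = 0.5300: g = 0.17394, g' = -0.9414 → V/F = 0.7148
  V/F = 0.7148: g = -0.00540, g' = -1.0398 → V/F = 0.7096
Converged at V/F = 0.7096.

V/F = 0.7096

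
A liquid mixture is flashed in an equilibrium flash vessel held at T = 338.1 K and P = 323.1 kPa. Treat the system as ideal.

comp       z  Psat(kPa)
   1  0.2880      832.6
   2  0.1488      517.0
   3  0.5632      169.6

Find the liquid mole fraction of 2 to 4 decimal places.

Raoult's law: Kᵢ = Pᵢˢᵃᵗ/P = Pᵢˢᵃᵗ/323.1.
  K_1 = 832.6/323.1 = 2.576911, K_2 = 517.0/323.1 = 1.600124, K_3 = 169.6/323.1 = 0.524915
Rachford–Rice: g(ψ) = Σ zᵢ(Kᵢ−1)/(1+ψ(Kᵢ−1)) = 0.
Feasibility: ΣzᵢKᵢ = 1.2759, Σzᵢ/Kᵢ = 1.2777 — both > 1, two phases present.
Iterate (Newton) starting at ψ = 0.3:
  ψ = 0.3000: g = 0.07193, g' = -0.5414 → ψ = 0.4329
  ψ = 0.4329: g = 0.00396, g' = -0.4882 → ψ = 0.4410
Converged at ψ = 0.4410.
Compositions from xᵢ = zᵢ/(1+ψ(Kᵢ−1)), yᵢ = Kᵢxᵢ:
  1: x = 0.1699, y = 0.4377
  2: x = 0.1177, y = 0.1883
  3: x = 0.7125, y = 0.3740

x_2 = 0.1177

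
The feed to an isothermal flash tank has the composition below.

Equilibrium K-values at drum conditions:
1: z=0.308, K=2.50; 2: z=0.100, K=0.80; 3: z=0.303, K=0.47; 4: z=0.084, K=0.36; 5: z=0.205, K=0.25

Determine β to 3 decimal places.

β = 0.085

Newton iteration, β⁰ = 0.58:
  β = 0.580: g = -0.3651, g' = -0.829 → β = 0.140
  β = 0.140: g = -0.0428, g' = -0.763 → β = 0.084
  β = 0.084: g = 0.0014, g' = -0.814 → β = 0.085
Converged at β = 0.085.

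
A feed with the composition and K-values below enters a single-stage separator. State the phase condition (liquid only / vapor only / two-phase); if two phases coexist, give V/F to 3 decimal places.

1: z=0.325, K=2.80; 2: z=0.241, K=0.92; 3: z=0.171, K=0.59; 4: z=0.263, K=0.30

ΣzᵢKᵢ = 1.312; Σzᵢ/Kᵢ = 1.545.
Both exceed 1, so a two-phase solution exists.
Rachford–Rice: g(ψ) = Σ zᵢ(Kᵢ−1)/(1+ψ(Kᵢ−1)) = 0.
Iterate (Newton) starting at ψ = 0.5:
  ψ = 0.500: g = -0.0836, g' = -0.644 → ψ = 0.370
Converged at ψ = 0.370.

two-phase, V/F = 0.370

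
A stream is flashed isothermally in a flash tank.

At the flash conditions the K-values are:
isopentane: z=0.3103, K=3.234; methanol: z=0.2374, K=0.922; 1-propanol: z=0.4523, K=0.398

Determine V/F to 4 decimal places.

V/F = 0.3838

Material balance + equilibrium reduce to Σ zᵢ(Kᵢ−1)/(1+V/F(Kᵢ−1)) = 0.
Feasibility: ΣzᵢKᵢ = 1.4024, Σzᵢ/Kᵢ = 1.4899 — both > 1, two phases present.
Newton–Raphson from V/F = 0.5:
  V/F = 0.5000: g = -0.08135, g' = -0.6826 → V/F = 0.3808
  V/F = 0.3808: g = 0.00220, g' = -0.7296 → V/F = 0.3838
Converged at V/F = 0.3838.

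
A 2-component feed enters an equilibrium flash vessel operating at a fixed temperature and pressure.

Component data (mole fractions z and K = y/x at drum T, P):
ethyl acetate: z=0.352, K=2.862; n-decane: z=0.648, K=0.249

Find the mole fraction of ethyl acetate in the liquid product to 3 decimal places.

x_ethyl acetate = 0.287

Material balance + equilibrium reduce to Σ zᵢ(Kᵢ−1)/(1+ψ(Kᵢ−1)) = 0.
Check two-phase: ΣzᵢKᵢ = 1.169 > 1 and Σzᵢ/Kᵢ = 2.725 > 1, so g(0) = 0.169 > 0 and g(1) = -1.725 < 0.
Binary case is linear: z₁(K₁−1)(1+ψ(K₂−1)) + z₂(K₂−1)(1+ψ(K₁−1)) = 0
⇒ ψ = [z₁(K₁−1)+z₂(K₂−1)] / [−(K₁−1)(K₂−1)] = 0.1688/1.3984 = 0.121
Compositions from xᵢ = zᵢ/(1+ψ(Kᵢ−1)), yᵢ = Kᵢxᵢ:
  ethyl acetate: x = 0.287, y = 0.823
  n-decane: x = 0.713, y = 0.177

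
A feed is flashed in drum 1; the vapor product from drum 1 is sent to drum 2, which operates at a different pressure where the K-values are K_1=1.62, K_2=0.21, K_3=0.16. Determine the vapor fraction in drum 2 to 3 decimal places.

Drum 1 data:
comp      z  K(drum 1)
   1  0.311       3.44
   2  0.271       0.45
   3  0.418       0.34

Drum 1:
Material balance + equilibrium reduce to Σ zᵢ(Kᵢ−1)/(1+ψ₁(Kᵢ−1)) = 0.
g(0) = ΣzᵢKᵢ − 1 = 0.334 and g(1) = 1 − Σzᵢ/Kᵢ = -0.922, so a root lies in (0, 1).
Iterate (Newton) starting at ψ₁ = 0.5:
  ψ₁ = 0.500: g = -0.2755, g' = -0.937 → ψ₁ = 0.206
  ψ₁ = 0.206: g = 0.0176, g' = -1.168 → ψ₁ = 0.221
Converged at ψ₁ = 0.221.
Drum-1 compositions:
  1: x = 0.202, y = 0.695
  2: x = 0.309, y = 0.139
  3: x = 0.489, y = 0.166
Drum-2 feed = drum-1 vapor: z₂ = (0.6947, 0.1388, 0.1664).
Drum 2:
Newton–Raphson from ψ₂ = 0.33:
  ψ₂ = 0.330: g = 0.0158, g' = -0.567 → ψ₂ = 0.358
  ψ₂ = 0.358: g = -0.0003, g' = -0.587 → ψ₂ = 0.357
Converged at ψ₂ = 0.357.
  1: x = 0.569, y = 0.921
  2: x = 0.193, y = 0.041
  3: x = 0.238, y = 0.038

V/F (drum 2) = 0.357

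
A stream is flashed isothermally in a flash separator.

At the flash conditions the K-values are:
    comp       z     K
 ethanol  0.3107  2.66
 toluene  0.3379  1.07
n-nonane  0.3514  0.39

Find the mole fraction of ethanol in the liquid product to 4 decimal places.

x_ethanol = 0.1709

Iterate (Newton) starting at β = 0.36:
  β = 0.3600: g = 0.07124, g' = -0.5517 → β = 0.4891
  β = 0.4891: g = 0.00201, g' = -0.5279 → β = 0.4929
Converged at β = 0.4929.
Compositions from xᵢ = zᵢ/(1+β(Kᵢ−1)), yᵢ = Kᵢxᵢ:
  ethanol: x = 0.1709, y = 0.4545
  toluene: x = 0.3266, y = 0.3495
  n-nonane: x = 0.5025, y = 0.1960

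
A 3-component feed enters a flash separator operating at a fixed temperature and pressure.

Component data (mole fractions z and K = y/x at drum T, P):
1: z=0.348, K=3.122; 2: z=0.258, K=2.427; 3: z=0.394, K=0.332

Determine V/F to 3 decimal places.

V/F = 0.687

Iterate (Newton) starting at V/F = 0.48:
  V/F = 0.480: g = 0.1969, g' = -0.951 → V/F = 0.687
Converged at V/F = 0.687.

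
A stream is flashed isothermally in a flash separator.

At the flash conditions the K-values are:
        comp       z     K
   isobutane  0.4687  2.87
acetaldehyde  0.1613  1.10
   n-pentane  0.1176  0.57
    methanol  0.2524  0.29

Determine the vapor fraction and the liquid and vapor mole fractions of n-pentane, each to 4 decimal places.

Let ψ = V/F and solve Σ zᵢ(Kᵢ−1)/(1+ψ(Kᵢ−1)) = 0.
Check two-phase: ΣzᵢKᵢ = 1.6628 > 1 and Σzᵢ/Kᵢ = 1.3866 > 1, so g(0) = 0.6628 > 0 and g(1) = -0.3866 < 0.
Newton iteration, ψ⁰ = 0.57:
  ψ = 0.5700: g = 0.07150, g' = -0.7827 → ψ = 0.6614
  ψ = 0.6614: g = -0.00152, g' = -0.8237 → ψ = 0.6595
Converged at ψ = 0.6595.
Compositions from xᵢ = zᵢ/(1+ψ(Kᵢ−1)), yᵢ = Kᵢxᵢ:
  isobutane: x = 0.2099, y = 0.6023
  acetaldehyde: x = 0.1513, y = 0.1665
  n-pentane: x = 0.1642, y = 0.0936
  methanol: x = 0.4747, y = 0.1377

ψ = 0.6595, x_n-pentane = 0.1642, y_n-pentane = 0.0936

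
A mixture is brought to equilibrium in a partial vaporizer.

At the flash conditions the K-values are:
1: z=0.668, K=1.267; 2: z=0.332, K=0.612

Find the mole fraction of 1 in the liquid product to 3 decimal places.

Rachford–Rice: g(V/F) = Σ zᵢ(Kᵢ−1)/(1+V/F(Kᵢ−1)) = 0.
g(0) = ΣzᵢKᵢ − 1 = 0.050 and g(1) = 1 − Σzᵢ/Kᵢ = -0.070, so a root lies in (0, 1).
Binary case is linear: z₁(K₁−1)(1+V/F(K₂−1)) + z₂(K₂−1)(1+V/F(K₁−1)) = 0
⇒ V/F = [z₁(K₁−1)+z₂(K₂−1)] / [−(K₁−1)(K₂−1)] = 0.0495/0.1036 = 0.478
Compositions from xᵢ = zᵢ/(1+V/F(Kᵢ−1)), yᵢ = Kᵢxᵢ:
  1: x = 0.592, y = 0.751
  2: x = 0.408, y = 0.249

x_1 = 0.592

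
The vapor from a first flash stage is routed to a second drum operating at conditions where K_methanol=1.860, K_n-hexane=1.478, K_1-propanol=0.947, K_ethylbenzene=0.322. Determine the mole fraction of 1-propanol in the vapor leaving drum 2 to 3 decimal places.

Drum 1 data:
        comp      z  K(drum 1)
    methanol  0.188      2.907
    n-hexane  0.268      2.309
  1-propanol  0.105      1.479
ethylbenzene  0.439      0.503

Drum 1:
Rachford–Rice: g(ψ₁) = Σ zᵢ(Kᵢ−1)/(1+ψ₁(Kᵢ−1)) = 0.
Check two-phase: ΣzᵢKᵢ = 1.541 > 1 and Σzᵢ/Kᵢ = 1.124 > 1, so g(0) = 0.541 > 0 and g(1) = -0.124 < 0.
Newton–Raphson from ψ₁ = 0.32:
  ψ₁ = 0.320: g = 0.2541, g' = -0.663 → ψ₁ = 0.703
  ψ₁ = 0.703: g = 0.0381, g' = -0.519 → ψ₁ = 0.776
Converged at ψ₁ = 0.776.
Drum-1 compositions:
  methanol: x = 0.076, y = 0.220
  n-hexane: x = 0.133, y = 0.307
  1-propanol: x = 0.077, y = 0.113
  ethylbenzene: x = 0.715, y = 0.360
Drum-2 feed = drum-1 vapor: z₂ = (0.2203, 0.3069, 0.1132, 0.3595).
Drum 2:
Material balance + equilibrium reduce to Σ zᵢ(Kᵢ−1)/(1+ψ₂(Kᵢ−1)) = 0.
g(0) = ΣzᵢKᵢ − 1 = 0.086 and g(1) = 1 − Σzᵢ/Kᵢ = -0.562, so a root lies in (0, 1).
Iterate (Newton) starting at ψ₂ = 0.5:
  ψ₂ = 0.500: g = -0.1240, g' = -0.504 → ψ₂ = 0.254
  ψ₂ = 0.254: g = -0.0142, g' = -0.407 → ψ₂ = 0.219
Converged at ψ₂ = 0.219.
  methanol: x = 0.185, y = 0.345
  n-hexane: x = 0.278, y = 0.411
  1-propanol: x = 0.115, y = 0.108
  ethylbenzene: x = 0.422, y = 0.136

y_1-propanol (drum 2) = 0.108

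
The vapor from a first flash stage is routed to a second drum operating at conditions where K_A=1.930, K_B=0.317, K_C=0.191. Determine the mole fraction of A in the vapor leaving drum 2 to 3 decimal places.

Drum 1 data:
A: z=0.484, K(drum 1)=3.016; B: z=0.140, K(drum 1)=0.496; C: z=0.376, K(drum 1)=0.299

Drum 1:
Let ψ₁ = V/F and solve Σ zᵢ(Kᵢ−1)/(1+ψ₁(Kᵢ−1)) = 0.
Feasibility: ΣzᵢKᵢ = 1.642, Σzᵢ/Kᵢ = 1.700 — both > 1, two phases present.
Newton iteration, ψ₁⁰ = 0.5:
  ψ₁ = 0.500: g = -0.0142, g' = -0.989 → ψ₁ = 0.486
Converged at ψ₁ = 0.486.
Drum-1 compositions:
  A: x = 0.245, y = 0.738
  B: x = 0.185, y = 0.092
  C: x = 0.570, y = 0.170
Drum-2 feed = drum-1 vapor: z₂ = (0.7376, 0.0919, 0.1704).
Drum 2:
Material balance + equilibrium reduce to Σ zᵢ(Kᵢ−1)/(1+ψ₂(Kᵢ−1)) = 0.
Check two-phase: ΣzᵢKᵢ = 1.485 > 1 and Σzᵢ/Kᵢ = 1.565 > 1, so g(0) = 0.485 > 0 and g(1) = -0.565 < 0.
Newton–Raphson from ψ₂ = 0.5:
  ψ₂ = 0.500: g = 0.1413, g' = -0.711 → ψ₂ = 0.699
  ψ₂ = 0.699: g = -0.0216, g' = -0.982 → ψ₂ = 0.677
  ψ₂ = 0.677: g = -0.0005, g' = -0.934 → ψ₂ = 0.676
Converged at ψ₂ = 0.676.
  A: x = 0.453, y = 0.874
  B: x = 0.171, y = 0.054
  C: x = 0.376, y = 0.072

y_A (drum 2) = 0.874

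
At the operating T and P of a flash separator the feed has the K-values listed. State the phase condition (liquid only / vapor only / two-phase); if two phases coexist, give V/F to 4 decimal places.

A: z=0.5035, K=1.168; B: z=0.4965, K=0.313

liquid only

ΣzᵢKᵢ = 0.7435; Σzᵢ/Kᵢ = 2.0173.
Since ΣzᵢKᵢ < 1 the mixture is below its bubble point — single liquid phase.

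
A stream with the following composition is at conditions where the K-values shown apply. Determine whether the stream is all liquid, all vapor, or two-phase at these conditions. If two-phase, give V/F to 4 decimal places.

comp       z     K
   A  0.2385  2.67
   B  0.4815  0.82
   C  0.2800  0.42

two-phase, V/F = 0.2506

ΣzᵢKᵢ = 1.1492; Σzᵢ/Kᵢ = 1.3432.
Both exceed 1, so a two-phase solution exists.
Rachford–Rice: g(ψ) = Σ zᵢ(Kᵢ−1)/(1+ψ(Kᵢ−1)) = 0.
Iterate (Newton) starting at ψ = 0.63:
  ψ = 0.6300: g = -0.15957, g' = -0.4117 → ψ = 0.2424
  ψ = 0.2424: g = 0.00393, g' = -0.4816 → ψ = 0.2506
Converged at ψ = 0.2506.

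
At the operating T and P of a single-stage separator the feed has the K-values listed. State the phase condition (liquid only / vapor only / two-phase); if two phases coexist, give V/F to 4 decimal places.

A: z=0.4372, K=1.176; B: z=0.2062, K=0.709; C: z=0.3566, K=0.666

ΣzᵢKᵢ = 0.8978; Σzᵢ/Kᵢ = 1.1980.
Since ΣzᵢKᵢ < 1 the mixture is below its bubble point — single liquid phase.

liquid only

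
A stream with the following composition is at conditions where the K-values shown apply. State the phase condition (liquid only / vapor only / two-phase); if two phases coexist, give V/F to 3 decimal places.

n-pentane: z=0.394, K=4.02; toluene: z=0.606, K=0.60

two-phase, V/F = 0.784

ΣzᵢKᵢ = 1.947; Σzᵢ/Kᵢ = 1.108.
Both exceed 1, so a two-phase solution exists.
Material balance + equilibrium reduce to Σ zᵢ(Kᵢ−1)/(1+ψ(Kᵢ−1)) = 0.
Binary case is linear: z₁(K₁−1)(1+ψ(K₂−1)) + z₂(K₂−1)(1+ψ(K₁−1)) = 0
⇒ ψ = [z₁(K₁−1)+z₂(K₂−1)] / [−(K₁−1)(K₂−1)] = 0.9475/1.2080 = 0.784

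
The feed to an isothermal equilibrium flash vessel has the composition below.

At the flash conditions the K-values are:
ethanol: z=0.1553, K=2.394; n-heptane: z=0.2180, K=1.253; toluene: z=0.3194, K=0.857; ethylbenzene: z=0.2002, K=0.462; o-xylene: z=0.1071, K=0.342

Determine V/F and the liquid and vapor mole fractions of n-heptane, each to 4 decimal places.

V/F = 0.1224, x_n-heptane = 0.2115, y_n-heptane = 0.2649

Rachford–Rice: g(V/F) = Σ zᵢ(Kᵢ−1)/(1+V/F(Kᵢ−1)) = 0.
Feasibility: ΣzᵢKᵢ = 1.0478, Σzᵢ/Kᵢ = 1.3580 — both > 1, two phases present.
Newton iteration, V/F⁰ = 0.5:
  V/F = 0.5000: g = -0.12503, g' = -0.3348 → V/F = 0.1266
  V/F = 0.1266: g = -0.00150, g' = -0.3598 → V/F = 0.1224
Converged at V/F = 0.1224.
Compositions from xᵢ = zᵢ/(1+V/F(Kᵢ−1)), yᵢ = Kᵢxᵢ:
  ethanol: x = 0.1327, y = 0.3176
  n-heptane: x = 0.2115, y = 0.2649
  toluene: x = 0.3251, y = 0.2786
  ethylbenzene: x = 0.2143, y = 0.0990
  o-xylene: x = 0.1165, y = 0.0398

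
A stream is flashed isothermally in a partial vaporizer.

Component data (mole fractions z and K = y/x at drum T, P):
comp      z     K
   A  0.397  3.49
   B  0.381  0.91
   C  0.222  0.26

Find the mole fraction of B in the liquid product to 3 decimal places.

x_B = 0.406

Iterate (Newton) starting at β = 0.5:
  β = 0.500: g = 0.1437, g' = -0.798 → β = 0.680
Converged at β = 0.680.
Compositions from xᵢ = zᵢ/(1+β(Kᵢ−1)), yᵢ = Kᵢxᵢ:
  A: x = 0.147, y = 0.515
  B: x = 0.406, y = 0.369
  C: x = 0.447, y = 0.116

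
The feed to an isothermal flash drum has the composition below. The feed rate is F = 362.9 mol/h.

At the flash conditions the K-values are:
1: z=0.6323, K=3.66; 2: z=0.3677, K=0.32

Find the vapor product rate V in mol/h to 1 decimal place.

Let ψ = V/F and solve Σ zᵢ(Kᵢ−1)/(1+ψ(Kᵢ−1)) = 0.
Feasibility: ΣzᵢKᵢ = 2.4319, Σzᵢ/Kᵢ = 1.3218 — both > 1, two phases present.
Binary case is linear: z₁(K₁−1)(1+ψ(K₂−1)) + z₂(K₂−1)(1+ψ(K₁−1)) = 0
⇒ ψ = [z₁(K₁−1)+z₂(K₂−1)] / [−(K₁−1)(K₂−1)] = 1.43188/1.80880 = 0.7916
Then V = ψ·F = 0.7916·362.9 = 287.3 mol/h and L = F − V = 75.6 mol/h.

V = 287.3 mol/h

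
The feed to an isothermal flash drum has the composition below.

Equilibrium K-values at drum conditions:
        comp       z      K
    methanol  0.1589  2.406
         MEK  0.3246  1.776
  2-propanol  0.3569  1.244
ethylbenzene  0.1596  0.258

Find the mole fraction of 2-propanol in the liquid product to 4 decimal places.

Rachford–Rice: g(V/F) = Σ zᵢ(Kᵢ−1)/(1+V/F(Kᵢ−1)) = 0.
g(0) = ΣzᵢKᵢ − 1 = 0.4440 and g(1) = 1 − Σzᵢ/Kᵢ = -0.1543, so a root lies in (0, 1).
Newton iteration, V/F⁰ = 0.5:
  V/F = 0.5000: g = 0.20201, g' = -0.4487 → V/F = 0.9502
  V/F = 0.9502: g = -0.09014, g' = -1.1462 → V/F = 0.8715
  V/F = 0.8715: g = -0.01269, g' = -0.8513 → V/F = 0.8566
  V/F = 0.8566: g = -0.00030, g' = -0.8115 → V/F = 0.8562
Converged at V/F = 0.8562.
Compositions from xᵢ = zᵢ/(1+V/F(Kᵢ−1)), yᵢ = Kᵢxᵢ:
  methanol: x = 0.0721, y = 0.1735
  MEK: x = 0.1950, y = 0.3464
  2-propanol: x = 0.2952, y = 0.3673
  ethylbenzene: x = 0.4377, y = 0.1129

x_2-propanol = 0.2952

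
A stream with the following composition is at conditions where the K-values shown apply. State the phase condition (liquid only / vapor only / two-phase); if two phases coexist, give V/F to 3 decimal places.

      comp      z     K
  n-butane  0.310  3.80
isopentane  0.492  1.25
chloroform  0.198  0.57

ΣzᵢKᵢ = 1.906; Σzᵢ/Kᵢ = 0.823.
Since Σzᵢ/Kᵢ < 1 the mixture is above its dew point — single vapor phase.

vapor only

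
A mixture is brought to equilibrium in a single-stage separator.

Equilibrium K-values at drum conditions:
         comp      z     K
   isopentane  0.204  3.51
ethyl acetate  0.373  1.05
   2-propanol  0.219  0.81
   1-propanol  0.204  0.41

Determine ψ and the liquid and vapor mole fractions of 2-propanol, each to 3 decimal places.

ψ = 0.572, x_2-propanol = 0.246, y_2-propanol = 0.199

Material balance + equilibrium reduce to Σ zᵢ(Kᵢ−1)/(1+ψ(Kᵢ−1)) = 0.
Feasibility: ΣzᵢKᵢ = 1.369, Σzᵢ/Kᵢ = 1.181 — both > 1, two phases present.
Newton iteration, ψ⁰ = 0.5:
  ψ = 0.500: g = 0.0286, g' = -0.406 → ψ = 0.570
  ψ = 0.570: g = 0.0007, g' = -0.390 → ψ = 0.572
Converged at ψ = 0.572.
Compositions from xᵢ = zᵢ/(1+ψ(Kᵢ−1)), yᵢ = Kᵢxᵢ:
  isopentane: x = 0.084, y = 0.294
  ethyl acetate: x = 0.363, y = 0.381
  2-propanol: x = 0.246, y = 0.199
  1-propanol: x = 0.308, y = 0.126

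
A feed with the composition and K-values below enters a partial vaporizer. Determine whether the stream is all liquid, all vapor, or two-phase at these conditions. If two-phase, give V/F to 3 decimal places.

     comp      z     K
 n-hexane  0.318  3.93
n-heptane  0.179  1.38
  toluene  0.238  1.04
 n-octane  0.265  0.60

all vapor

ΣzᵢKᵢ = 1.903; Σzᵢ/Kᵢ = 0.881.
Since Σzᵢ/Kᵢ < 1 the mixture is above its dew point — single vapor phase.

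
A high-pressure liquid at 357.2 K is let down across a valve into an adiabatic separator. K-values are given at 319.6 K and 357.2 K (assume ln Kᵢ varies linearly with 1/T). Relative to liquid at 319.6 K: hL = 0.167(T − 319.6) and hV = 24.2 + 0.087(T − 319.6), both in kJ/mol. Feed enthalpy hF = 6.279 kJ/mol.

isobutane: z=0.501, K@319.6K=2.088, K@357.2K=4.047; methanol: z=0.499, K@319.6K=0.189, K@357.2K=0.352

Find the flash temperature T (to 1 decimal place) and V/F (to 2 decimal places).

T = 323.7 K, V/F = 0.23

Adiabatic flash: solve Rachford–Rice at each trial T, then check hF = ψ·hV(T) + (1−ψ)·hL(T).
  T = 319.6 K: K = (2.088, 0.189), RR gives ψ = 0.159, H_out = 3.851 kJ/mol
  T = 357.2 K: K = (4.047, 0.352), RR gives ψ = 0.609, H_out = 19.193 kJ/mol
  T = 338.4 K: K = (2.961, 0.262), RR gives ψ = 0.425, H_out = 12.780 kJ/mol
  T = 329.0 K: K = (2.499, 0.224), RR gives ψ = 0.312, H_out = 8.897 kJ/mol
  T = 324.3 K: K = (2.287, 0.206), RR gives ψ = 0.243, H_out = 6.580 kJ/mol
  T = 322.0 K: K = (2.188, 0.198), RR gives ψ = 0.204, H_out = 5.306 kJ/mol
  T = 323.1 K: K = (2.235, 0.201), RR gives ψ = 0.223, H_out = 5.929 kJ/mol
Linear interpolation between T = 323.1 (H_out = 5.929) and T = 324.3 (H_out = 6.580) on hF = 6.279 gives T ≈ 323.7 K, at which ψ = 0.23.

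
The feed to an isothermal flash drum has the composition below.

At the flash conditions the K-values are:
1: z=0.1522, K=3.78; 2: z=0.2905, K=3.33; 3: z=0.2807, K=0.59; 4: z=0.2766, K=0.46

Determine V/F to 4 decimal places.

Newton iteration, V/F⁰ = 0.33:
  V/F = 0.3300: g = 0.28847, g' = -1.0065 → V/F = 0.6166
  V/F = 0.6166: g = 0.05572, g' = -0.6911 → V/F = 0.6972
  V/F = 0.6972: g = 0.00118, g' = -0.6652 → V/F = 0.6990
Converged at V/F = 0.6990.

V/F = 0.6990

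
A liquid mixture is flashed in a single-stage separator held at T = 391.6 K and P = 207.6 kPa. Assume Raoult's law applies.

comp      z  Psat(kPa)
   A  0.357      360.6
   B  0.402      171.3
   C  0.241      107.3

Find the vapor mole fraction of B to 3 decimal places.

Raoult's law: Kᵢ = Pᵢˢᵃᵗ/P = Pᵢˢᵃᵗ/207.6.
  K_A = 360.6/207.6 = 1.73699, K_B = 171.3/207.6 = 0.82514, K_C = 107.3/207.6 = 0.51686
Material balance + equilibrium reduce to Σ zᵢ(Kᵢ−1)/(1+β(Kᵢ−1)) = 0.
Check two-phase: ΣzᵢKᵢ = 1.076 > 1 and Σzᵢ/Kᵢ = 1.159 > 1, so g(0) = 0.076 > 0 and g(1) = -0.159 < 0.
Newton iteration, β⁰ = 0.5:
  β = 0.500: g = -0.0383, g' = -0.216 → β = 0.323
Converged at β = 0.323.
Compositions from xᵢ = zᵢ/(1+β(Kᵢ−1)), yᵢ = Kᵢxᵢ:
  A: x = 0.288, y = 0.501
  B: x = 0.426, y = 0.352
  C: x = 0.286, y = 0.148

y_B = 0.352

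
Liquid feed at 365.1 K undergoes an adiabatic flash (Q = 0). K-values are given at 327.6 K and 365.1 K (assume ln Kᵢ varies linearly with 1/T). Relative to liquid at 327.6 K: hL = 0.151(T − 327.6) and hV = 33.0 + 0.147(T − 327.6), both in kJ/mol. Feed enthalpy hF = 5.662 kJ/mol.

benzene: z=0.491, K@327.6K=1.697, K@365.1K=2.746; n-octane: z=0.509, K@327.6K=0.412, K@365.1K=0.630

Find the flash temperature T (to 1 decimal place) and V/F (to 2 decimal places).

Adiabatic flash: solve Rachford–Rice at each trial T, then check hF = ψ·hV(T) + (1−ψ)·hL(T).
  T = 327.6 K: K = (1.697, 0.412), RR gives ψ = 0.105, H_out = 3.457 kJ/mol
  T = 365.1 K: K = (2.746, 0.630), RR gives ψ = 1.000, H_out = 38.513 kJ/mol
  T = 346.4 K: K = (2.188, 0.516), RR gives ψ = 0.585, H_out = 22.114 kJ/mol
  T = 337.0 K: K = (1.934, 0.462), RR gives ψ = 0.368, H_out = 13.558 kJ/mol
  T = 332.3 K: K = (1.813, 0.437), RR gives ψ = 0.246, H_out = 8.822 kJ/mol
  T = 330.0 K: K = (1.756, 0.425), RR gives ψ = 0.180, H_out = 6.296 kJ/mol
  T = 328.8 K: K = (1.726, 0.418), RR gives ψ = 0.143, H_out = 4.906 kJ/mol
  T = 329.4 K: K = (1.741, 0.421), RR gives ψ = 0.162, H_out = 5.608 kJ/mol
Linear interpolation between T = 329.4 (H_out = 5.608) and T = 330.0 (H_out = 6.296) on hF = 5.662 gives T ≈ 329.4 K, at which ψ = 0.16.

T = 329.4 K, V/F = 0.16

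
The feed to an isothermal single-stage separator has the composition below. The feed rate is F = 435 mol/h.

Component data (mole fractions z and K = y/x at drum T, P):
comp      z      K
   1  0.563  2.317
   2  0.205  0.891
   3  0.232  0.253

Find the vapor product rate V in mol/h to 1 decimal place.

Newton iteration, ψ⁰ = 0.39:
  ψ = 0.390: g = 0.2220, g' = -0.687 → ψ = 0.713
  ψ = 0.713: g = -0.0129, g' = -0.856 → ψ = 0.698
Converged at ψ = 0.698.
Then V = ψ·F = 0.6980·435 = 303.6 mol/h and L = F − V = 131.4 mol/h.

V = 303.6 mol/h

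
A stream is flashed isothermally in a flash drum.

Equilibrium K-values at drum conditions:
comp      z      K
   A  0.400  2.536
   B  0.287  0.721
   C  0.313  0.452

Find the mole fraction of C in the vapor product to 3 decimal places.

Let β = V/F and solve Σ zᵢ(Kᵢ−1)/(1+β(Kᵢ−1)) = 0.
Check two-phase: ΣzᵢKᵢ = 1.363 > 1 and Σzᵢ/Kᵢ = 1.248 > 1, so g(0) = 0.363 > 0 and g(1) = -0.248 < 0.
Newton iteration, β⁰ = 0.54:
  β = 0.540: g = -0.0021, g' = -0.503 → β = 0.536
Converged at β = 0.536.
Compositions from xᵢ = zᵢ/(1+β(Kᵢ−1)), yᵢ = Kᵢxᵢ:
  A: x = 0.219, y = 0.556
  B: x = 0.337, y = 0.243
  C: x = 0.443, y = 0.200

y_C = 0.200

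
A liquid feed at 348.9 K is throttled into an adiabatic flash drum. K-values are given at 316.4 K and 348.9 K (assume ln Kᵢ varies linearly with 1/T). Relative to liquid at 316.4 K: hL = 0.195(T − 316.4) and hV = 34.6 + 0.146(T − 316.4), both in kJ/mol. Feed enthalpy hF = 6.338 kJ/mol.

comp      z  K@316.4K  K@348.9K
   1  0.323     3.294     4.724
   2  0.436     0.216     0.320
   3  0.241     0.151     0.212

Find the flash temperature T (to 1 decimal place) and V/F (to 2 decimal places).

Adiabatic flash: solve Rachford–Rice at each trial T, then check hF = ψ·hV(T) + (1−ψ)·hL(T).
  T = 316.4 K: K = (3.294, 0.216, 0.151), RR gives ψ = 0.105, H_out = 3.633 kJ/mol
  T = 348.9 K: K = (4.724, 0.320, 0.212), RR gives ψ = 0.267, H_out = 15.158 kJ/mol
  T = 332.6 K: K = (3.977, 0.265, 0.180), RR gives ψ = 0.195, H_out = 9.739 kJ/mol
  T = 324.5 K: K = (3.628, 0.240, 0.165), RR gives ψ = 0.153, H_out = 6.810 kJ/mol
  T = 320.4 K: K = (3.457, 0.228, 0.158), RR gives ψ = 0.130, H_out = 5.239 kJ/mol
  T = 322.4 K: K = (3.540, 0.234, 0.162), RR gives ψ = 0.141, H_out = 6.014 kJ/mol
  T = 323.4 K: K = (3.582, 0.237, 0.163), RR gives ψ = 0.147, H_out = 6.395 kJ/mol
  T = 322.9 K: K = (3.561, 0.235, 0.162), RR gives ψ = 0.144, H_out = 6.205 kJ/mol
Linear interpolation between T = 322.9 (H_out = 6.205) and T = 323.4 (H_out = 6.395) on hF = 6.338 gives T ≈ 323.2 K, at which ψ = 0.15.

T = 323.2 K, V/F = 0.15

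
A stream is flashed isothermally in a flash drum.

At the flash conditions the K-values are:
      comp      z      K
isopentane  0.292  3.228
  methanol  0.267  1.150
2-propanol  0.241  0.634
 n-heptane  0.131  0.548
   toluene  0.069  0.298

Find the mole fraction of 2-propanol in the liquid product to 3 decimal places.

Rachford–Rice: g(β) = Σ zᵢ(Kᵢ−1)/(1+β(Kᵢ−1)) = 0.
Feasibility: ΣzᵢKᵢ = 1.495, Σzᵢ/Kᵢ = 1.173 — both > 1, two phases present.
Newton iteration, β⁰ = 0.64:
  β = 0.640: g = 0.0183, g' = -0.471 → β = 0.679
Converged at β = 0.679.
Compositions from xᵢ = zᵢ/(1+β(Kᵢ−1)), yᵢ = Kᵢxᵢ:
  isopentane: x = 0.116, y = 0.375
  methanol: x = 0.242, y = 0.279
  2-propanol: x = 0.321, y = 0.203
  n-heptane: x = 0.189, y = 0.104
  toluene: x = 0.132, y = 0.039

x_2-propanol = 0.321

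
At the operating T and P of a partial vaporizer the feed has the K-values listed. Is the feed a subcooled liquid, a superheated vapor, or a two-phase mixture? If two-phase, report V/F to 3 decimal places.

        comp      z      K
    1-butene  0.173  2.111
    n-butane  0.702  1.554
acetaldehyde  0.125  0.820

superheated vapor

ΣzᵢKᵢ = 1.559; Σzᵢ/Kᵢ = 0.686.
Since Σzᵢ/Kᵢ < 1 the mixture is above its dew point — single vapor phase.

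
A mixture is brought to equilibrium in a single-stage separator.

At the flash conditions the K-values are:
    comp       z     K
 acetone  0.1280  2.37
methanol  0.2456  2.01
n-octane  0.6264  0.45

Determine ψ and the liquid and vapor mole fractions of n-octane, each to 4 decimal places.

ψ = 0.1250, x_n-octane = 0.6727, y_n-octane = 0.3027

Let ψ = V/F and solve Σ zᵢ(Kᵢ−1)/(1+ψ(Kᵢ−1)) = 0.
Feasibility: ΣzᵢKᵢ = 1.0789, Σzᵢ/Kᵢ = 1.5682 — both > 1, two phases present.
Newton–Raphson from ψ = 0.5:
  ψ = 0.5000: g = -0.20631, g' = -0.5557 → ψ = 0.1288
  ψ = 0.1288: g = -0.00220, g' = -0.5893 → ψ = 0.1250
Converged at ψ = 0.1250.
Compositions from xᵢ = zᵢ/(1+ψ(Kᵢ−1)), yᵢ = Kᵢxᵢ:
  acetone: x = 0.1093, y = 0.2590
  methanol: x = 0.2181, y = 0.4383
  n-octane: x = 0.6727, y = 0.3027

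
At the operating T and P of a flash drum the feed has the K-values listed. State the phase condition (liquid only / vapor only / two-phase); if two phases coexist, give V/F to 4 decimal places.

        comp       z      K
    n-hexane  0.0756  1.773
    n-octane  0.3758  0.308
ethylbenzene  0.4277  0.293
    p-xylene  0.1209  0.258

ΣzᵢKᵢ = 0.4063; Σzᵢ/Kᵢ = 3.1911.
Since ΣzᵢKᵢ < 1 the mixture is below its bubble point — single liquid phase.

liquid only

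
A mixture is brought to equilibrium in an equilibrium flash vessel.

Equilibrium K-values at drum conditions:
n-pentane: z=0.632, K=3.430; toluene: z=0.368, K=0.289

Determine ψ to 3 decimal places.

ψ = 0.737

Let ψ = V/F and solve Σ zᵢ(Kᵢ−1)/(1+ψ(Kᵢ−1)) = 0.
Check two-phase: ΣzᵢKᵢ = 2.274 > 1 and Σzᵢ/Kᵢ = 1.458 > 1, so g(0) = 1.274 > 0 and g(1) = -0.458 < 0.
Binary case is linear: z₁(K₁−1)(1+ψ(K₂−1)) + z₂(K₂−1)(1+ψ(K₁−1)) = 0
⇒ ψ = [z₁(K₁−1)+z₂(K₂−1)] / [−(K₁−1)(K₂−1)] = 1.2741/1.7277 = 0.737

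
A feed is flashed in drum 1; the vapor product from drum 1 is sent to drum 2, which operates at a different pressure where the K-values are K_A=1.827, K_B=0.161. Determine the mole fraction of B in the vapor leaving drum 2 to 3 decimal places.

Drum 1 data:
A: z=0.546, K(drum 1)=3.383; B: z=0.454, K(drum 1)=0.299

y_B (drum 2) = 0.080

Drum 1:
Material balance + equilibrium reduce to Σ zᵢ(Kᵢ−1)/(1+ψ₁(Kᵢ−1)) = 0.
Feasibility: ΣzᵢKᵢ = 1.983, Σzᵢ/Kᵢ = 1.680 — both > 1, two phases present.
Newton iteration, ψ₁⁰ = 0.38:
  ψ₁ = 0.380: g = 0.2490, g' = -1.268 → ψ₁ = 0.576
  ψ₁ = 0.576: g = 0.0143, g' = -1.178 → ψ₁ = 0.588
Converged at ψ₁ = 0.588.
Drum-1 compositions:
  A: x = 0.227, y = 0.769
  B: x = 0.773, y = 0.231
Drum-2 feed = drum-1 vapor: z₂ = (0.7690, 0.2310).
Drum 2:
Rachford–Rice: g(ψ₂) = Σ zᵢ(Kᵢ−1)/(1+ψ₂(Kᵢ−1)) = 0.
Check two-phase: ΣzᵢKᵢ = 1.442 > 1 and Σzᵢ/Kᵢ = 1.856 > 1, so g(0) = 0.442 > 0 and g(1) = -0.856 < 0.
Binary case is linear: z₁(K₁−1)(1+ψ₂(K₂−1)) + z₂(K₂−1)(1+ψ₂(K₁−1)) = 0
⇒ ψ₂ = [z₁(K₁−1)+z₂(K₂−1)] / [−(K₁−1)(K₂−1)] = 0.4421/0.6939 = 0.637
  A: x = 0.504, y = 0.920
  B: x = 0.496, y = 0.080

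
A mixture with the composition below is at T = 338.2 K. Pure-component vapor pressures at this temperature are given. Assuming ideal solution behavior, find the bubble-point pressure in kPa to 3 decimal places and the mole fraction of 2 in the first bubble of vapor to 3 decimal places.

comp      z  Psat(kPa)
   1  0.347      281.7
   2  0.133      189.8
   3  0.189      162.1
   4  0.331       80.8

At the bubble point ψ → 0, so ΣzᵢKᵢ = 1 with Kᵢ = Pᵢˢᵃᵗ/P ⇒ P = ΣzᵢPᵢˢᵃᵗ.
P = 0.347·281.7 + 0.133·189.8 + 0.189·162.1 + 0.331·80.8 = 180.375 kPa
yᵢ = zᵢPᵢˢᵃᵗ/P ⇒ y_2 = 0.133·189.8/180.375 = 0.140

Pbub = 180.375 kPa, y_2 = 0.140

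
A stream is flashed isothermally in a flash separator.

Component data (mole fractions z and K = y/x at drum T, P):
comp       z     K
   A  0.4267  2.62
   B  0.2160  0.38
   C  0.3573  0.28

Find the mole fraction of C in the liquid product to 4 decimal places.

x_C = 0.4438

Material balance + equilibrium reduce to Σ zᵢ(Kᵢ−1)/(1+ψ(Kᵢ−1)) = 0.
Check two-phase: ΣzᵢKᵢ = 1.3001 > 1 and Σzᵢ/Kᵢ = 2.0074 > 1, so g(0) = 0.3001 > 0 and g(1) = -1.0074 < 0.
Newton iteration, ψ⁰ = 0.69:
  ψ = 0.6900: g = -0.41888, g' = -1.2348 → ψ = 0.3508
  ψ = 0.3508: g = -0.07453, g' = -0.9225 → ψ = 0.2700
  ψ = 0.2700: g = 0.00076, g' = -0.9472 → ψ = 0.2708
Converged at ψ = 0.2708.
Compositions from xᵢ = zᵢ/(1+ψ(Kᵢ−1)), yᵢ = Kᵢxᵢ:
  A: x = 0.2966, y = 0.7771
  B: x = 0.2596, y = 0.0986
  C: x = 0.4438, y = 0.1243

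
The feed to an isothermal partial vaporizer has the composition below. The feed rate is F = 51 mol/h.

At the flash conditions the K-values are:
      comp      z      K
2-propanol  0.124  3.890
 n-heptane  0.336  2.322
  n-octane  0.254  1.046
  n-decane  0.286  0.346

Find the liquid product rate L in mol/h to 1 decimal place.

Material balance + equilibrium reduce to Σ zᵢ(Kᵢ−1)/(1+V/F(Kᵢ−1)) = 0.
Feasibility: ΣzᵢKᵢ = 1.627, Σzᵢ/Kᵢ = 1.246 — both > 1, two phases present.
Newton–Raphson from V/F = 0.5:
  V/F = 0.500: g = 0.1475, g' = -0.657 → V/F = 0.725
  V/F = 0.725: g = -0.0015, g' = -0.704 → V/F = 0.722
Converged at V/F = 0.722.
Then V = V/F·F = 0.7224·51 = 36.8 mol/h and L = F − V = 14.2 mol/h.

L = 14.2 mol/h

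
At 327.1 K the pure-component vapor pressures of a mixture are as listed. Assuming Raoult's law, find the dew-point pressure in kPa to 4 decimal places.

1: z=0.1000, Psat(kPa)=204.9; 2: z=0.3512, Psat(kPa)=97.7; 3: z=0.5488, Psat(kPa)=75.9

At the dew point ψ → 1, so Σzᵢ/Kᵢ = 1 with Kᵢ = Pᵢˢᵃᵗ/P ⇒ 1/P = Σzᵢ/Pᵢˢᵃᵗ.
1/P = 0.1000/204.9 + 0.3512/97.7 + 0.5488/75.9 = 0.0113133 ⇒ P = 88.3916 kPa

Pdew = 88.3916 kPa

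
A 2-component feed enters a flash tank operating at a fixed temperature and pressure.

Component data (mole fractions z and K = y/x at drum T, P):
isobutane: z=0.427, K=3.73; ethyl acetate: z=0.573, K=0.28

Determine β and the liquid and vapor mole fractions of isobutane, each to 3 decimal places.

Rachford–Rice: g(β) = Σ zᵢ(Kᵢ−1)/(1+β(Kᵢ−1)) = 0.
Check two-phase: ΣzᵢKᵢ = 1.753 > 1 and Σzᵢ/Kᵢ = 2.161 > 1, so g(0) = 0.753 > 0 and g(1) = -1.161 < 0.
Binary case is linear: z₁(K₁−1)(1+β(K₂−1)) + z₂(K₂−1)(1+β(K₁−1)) = 0
⇒ β = [z₁(K₁−1)+z₂(K₂−1)] / [−(K₁−1)(K₂−1)] = 0.7532/1.9656 = 0.383
Compositions from xᵢ = zᵢ/(1+β(Kᵢ−1)), yᵢ = Kᵢxᵢ:
  isobutane: x = 0.209, y = 0.778
  ethyl acetate: x = 0.791, y = 0.222

β = 0.383, x_isobutane = 0.209, y_isobutane = 0.778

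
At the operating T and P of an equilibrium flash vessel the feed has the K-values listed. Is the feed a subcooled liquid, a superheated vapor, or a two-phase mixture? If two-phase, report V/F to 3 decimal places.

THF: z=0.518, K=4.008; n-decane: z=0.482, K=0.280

two-phase, V/F = 0.559

ΣzᵢKᵢ = 2.211; Σzᵢ/Kᵢ = 1.851.
Both exceed 1, so a two-phase solution exists.
Rachford–Rice: g(ψ) = Σ zᵢ(Kᵢ−1)/(1+ψ(Kᵢ−1)) = 0.
Iterate (Newton) starting at ψ = 0.5:
  ψ = 0.500: g = 0.0800, g' = -1.358 → ψ = 0.559
Converged at ψ = 0.559.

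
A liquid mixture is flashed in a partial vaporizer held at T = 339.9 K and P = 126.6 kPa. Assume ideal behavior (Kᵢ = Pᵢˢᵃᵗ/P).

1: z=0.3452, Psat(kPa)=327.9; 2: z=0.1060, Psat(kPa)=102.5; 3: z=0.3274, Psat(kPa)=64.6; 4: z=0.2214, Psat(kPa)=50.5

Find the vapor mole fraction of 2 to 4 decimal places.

Raoult's law: Kᵢ = Pᵢˢᵃᵗ/P = Pᵢˢᵃᵗ/126.6.
  K_1 = 327.9/126.6 = 2.590047, K_2 = 102.5/126.6 = 0.809637, K_3 = 64.6/126.6 = 0.510269, K_4 = 50.5/126.6 = 0.398894
Rachford–Rice: g(ψ) = Σ zᵢ(Kᵢ−1)/(1+ψ(Kᵢ−1)) = 0.
g(0) = ΣzᵢKᵢ − 1 = 0.2353 and g(1) = 1 − Σzᵢ/Kᵢ = -0.4609, so a root lies in (0, 1).
Iterate (Newton) starting at ψ = 0.41:
  ψ = 0.4100: g = -0.06685, g' = -0.5882 → ψ = 0.2963
  ψ = 0.2963: g = 0.00221, g' = -0.6334 → ψ = 0.2998
Converged at ψ = 0.2998.
Compositions from xᵢ = zᵢ/(1+ψ(Kᵢ−1)), yᵢ = Kᵢxᵢ:
  1: x = 0.2338, y = 0.6054
  2: x = 0.1124, y = 0.0910
  3: x = 0.3838, y = 0.1958
  4: x = 0.2701, y = 0.1077

y_2 = 0.0910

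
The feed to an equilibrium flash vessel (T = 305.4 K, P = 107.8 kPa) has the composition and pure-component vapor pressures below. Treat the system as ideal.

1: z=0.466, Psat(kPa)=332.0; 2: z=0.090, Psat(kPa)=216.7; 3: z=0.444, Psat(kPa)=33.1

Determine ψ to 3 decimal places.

Raoult's law: Kᵢ = Pᵢˢᵃᵗ/P = Pᵢˢᵃᵗ/107.8.
  K_1 = 332.0/107.8 = 3.07978, K_2 = 216.7/107.8 = 2.01020, K_3 = 33.1/107.8 = 0.30705
Let ψ = V/F and solve Σ zᵢ(Kᵢ−1)/(1+ψ(Kᵢ−1)) = 0.
Check two-phase: ΣzᵢKᵢ = 1.752 > 1 and Σzᵢ/Kᵢ = 1.642 > 1, so g(0) = 0.752 > 0 and g(1) = -0.642 < 0.
Newton iteration, ψ⁰ = 0.5:
  ψ = 0.500: g = 0.0647, g' = -1.024 → ψ = 0.563
Converged at ψ = 0.563.

ψ = 0.563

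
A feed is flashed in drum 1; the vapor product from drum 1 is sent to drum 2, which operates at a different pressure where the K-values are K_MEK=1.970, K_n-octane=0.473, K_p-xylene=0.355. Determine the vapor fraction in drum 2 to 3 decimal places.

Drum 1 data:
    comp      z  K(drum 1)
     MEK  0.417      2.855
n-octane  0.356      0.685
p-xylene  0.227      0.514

V/F (drum 2) = 0.346

Drum 1:
Newton–Raphson from ψ₁ = 0.5:
  ψ₁ = 0.500: g = 0.1225, g' = -0.530 → ψ₁ = 0.731
  ψ₁ = 0.731: g = 0.0114, g' = -0.447 → ψ₁ = 0.757
Converged at ψ₁ = 0.757.
Drum-1 compositions:
  MEK: x = 0.173, y = 0.495
  n-octane: x = 0.467, y = 0.320
  p-xylene: x = 0.359, y = 0.185
Drum-2 feed = drum-1 vapor: z₂ = (0.4952, 0.3202, 0.1846).
Drum 2:
Newton iteration, ψ₂⁰ = 0.5:
  ψ₂ = 0.500: g = -0.0814, g' = -0.543 → ψ₂ = 0.350
  ψ₂ = 0.350: g = -0.0021, g' = -0.521 → ψ₂ = 0.346
Converged at ψ₂ = 0.346.
  MEK: x = 0.371, y = 0.730
  n-octane: x = 0.392, y = 0.185
  p-xylene: x = 0.238, y = 0.084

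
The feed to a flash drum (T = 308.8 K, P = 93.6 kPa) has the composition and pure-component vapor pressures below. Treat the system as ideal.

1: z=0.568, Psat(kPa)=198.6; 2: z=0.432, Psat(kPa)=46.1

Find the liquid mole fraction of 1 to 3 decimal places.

x_1 = 0.311

Raoult's law: Kᵢ = Pᵢˢᵃᵗ/P = Pᵢˢᵃᵗ/93.6.
  K_1 = 198.6/93.6 = 2.12179, K_2 = 46.1/93.6 = 0.49252
Newton–Raphson from ψ = 0.5:
  ψ = 0.500: g = 0.1144, g' = -0.493 → ψ = 0.732
  ψ = 0.732: g = 0.0010, g' = -0.497 → ψ = 0.734
Converged at ψ = 0.734.
Compositions from xᵢ = zᵢ/(1+ψ(Kᵢ−1)), yᵢ = Kᵢxᵢ:
  1: x = 0.311, y = 0.661
  2: x = 0.689, y = 0.339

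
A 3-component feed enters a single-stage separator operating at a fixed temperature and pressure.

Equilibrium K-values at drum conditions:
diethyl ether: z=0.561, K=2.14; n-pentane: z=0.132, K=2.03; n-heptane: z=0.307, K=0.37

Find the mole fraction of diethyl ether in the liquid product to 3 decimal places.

x_diethyl ether = 0.289

Newton–Raphson from V/F = 0.5:
  V/F = 0.500: g = 0.2147, g' = -0.616 → V/F = 0.848
  V/F = 0.848: g = -0.0178, g' = -0.791 → V/F = 0.826
  V/F = 0.826: g = -0.0003, g' = -0.764 → V/F = 0.825
Converged at V/F = 0.825.
Compositions from xᵢ = zᵢ/(1+V/F(Kᵢ−1)), yᵢ = Kᵢxᵢ:
  diethyl ether: x = 0.289, y = 0.619
  n-pentane: x = 0.071, y = 0.145
  n-heptane: x = 0.640, y = 0.237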